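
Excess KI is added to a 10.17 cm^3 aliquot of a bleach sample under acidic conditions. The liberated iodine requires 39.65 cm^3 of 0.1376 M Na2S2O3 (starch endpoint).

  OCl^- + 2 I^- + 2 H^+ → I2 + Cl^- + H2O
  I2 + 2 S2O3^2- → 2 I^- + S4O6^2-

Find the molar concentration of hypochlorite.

n(S2O3^2-) = 0.03965 × 0.1376 = 5.456 × 10^-3 mol
n(I2) = n(S2O3^2-)/2 = 2.728 × 10^-3 mol
n(OCl^-) in the aliquot = 2.728 × 10^-3 mol (1:1 ratio)
[OCl^-] = 2.728 × 10^-3 / 0.01017 = 0.2682 mol/L

0.2682 M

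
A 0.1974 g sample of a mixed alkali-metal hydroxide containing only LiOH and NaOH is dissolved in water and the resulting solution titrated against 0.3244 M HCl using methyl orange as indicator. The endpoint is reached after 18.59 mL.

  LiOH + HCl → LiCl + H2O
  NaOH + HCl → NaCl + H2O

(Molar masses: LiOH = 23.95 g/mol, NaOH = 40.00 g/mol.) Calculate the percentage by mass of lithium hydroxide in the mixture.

n(HCl) = 0.01859 × 0.3244 = 6.031 × 10^-3 mol
Let x = n(LiOH), y = n(NaOH).
Titrant: 1x + 1y = 6.031 × 10^-3;  mass: 23.95x + 40.00y = 0.1974
Solving, x = 2.730 × 10^-3 mol, y = 3.300 × 10^-3 mol
mass of LiOH = 2.730 × 10^-3 × 23.95 = 0.06539 g
% LiOH = 0.06539 / 0.1974 × 100 = 33.13 %

33.13 %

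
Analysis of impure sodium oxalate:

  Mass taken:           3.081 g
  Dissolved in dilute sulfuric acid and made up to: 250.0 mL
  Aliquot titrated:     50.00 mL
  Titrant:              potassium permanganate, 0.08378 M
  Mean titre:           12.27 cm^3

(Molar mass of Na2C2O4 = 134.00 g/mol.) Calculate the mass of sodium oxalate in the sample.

1.722 g

2 MnO4^- + 5 C2O4^2- + 16 H^+ → 2 Mn^2+ + 10 CO2 + 8 H2O
n(KMnO4) per titration = 0.01227 × 0.08378 = 1.028 × 10^-3 mol
From the 5:2 ratio, n(Na2C2O4) in each aliquot = 5/2 × 1.028 × 10^-3 = 2.570 × 10^-3 mol
n(Na2C2O4) in the whole flask = 2.570 × 10^-3 × 250.0/50.00 = 0.01285 mol
mass of Na2C2O4 = 0.01285 × 134.00 = 1.722 g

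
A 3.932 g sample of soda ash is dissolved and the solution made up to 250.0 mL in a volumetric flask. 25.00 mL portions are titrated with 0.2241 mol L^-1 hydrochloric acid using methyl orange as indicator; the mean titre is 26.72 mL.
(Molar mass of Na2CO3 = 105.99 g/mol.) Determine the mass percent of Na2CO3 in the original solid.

Na2CO3 + 2 HCl → 2 NaCl + H2O + CO2
n(HCl) per titration = 0.02672 × 0.2241 = 5.988 × 10^-3 mol
From the 1:2 ratio, n(Na2CO3) in each aliquot = 1/2 × 5.988 × 10^-3 = 2.994 × 10^-3 mol
n(Na2CO3) in the whole flask = 2.994 × 10^-3 × 250.0/25.00 = 0.02994 mol
mass of Na2CO3 = 0.02994 × 105.99 = 3.173 g
% Na2CO3 = 3.173 / 3.932 × 100 = 80.70 %

80.70 %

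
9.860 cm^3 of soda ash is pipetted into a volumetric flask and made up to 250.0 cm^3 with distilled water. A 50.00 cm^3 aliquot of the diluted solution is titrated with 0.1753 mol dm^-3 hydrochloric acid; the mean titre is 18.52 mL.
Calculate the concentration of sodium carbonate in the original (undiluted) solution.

Na2CO3 + 2 HCl → 2 NaCl + H2O + CO2
n(HCl) = 0.01852 × 0.1753 = 3.247 × 10^-3 mol
From the 1:2 ratio, n(Na2CO3) in the aliquot = 1/2 × 3.247 × 10^-3 = 1.623 × 10^-3 mol
[Na2CO3]_dilute = 1.623 × 10^-3 / 0.05000 = 0.03247 mol/L
Dilution factor = 250.0 / 9.860 = 25.35
[Na2CO3]_stock = 0.03247 × 25.35 = 0.8232 mol/L

0.8232 mol/L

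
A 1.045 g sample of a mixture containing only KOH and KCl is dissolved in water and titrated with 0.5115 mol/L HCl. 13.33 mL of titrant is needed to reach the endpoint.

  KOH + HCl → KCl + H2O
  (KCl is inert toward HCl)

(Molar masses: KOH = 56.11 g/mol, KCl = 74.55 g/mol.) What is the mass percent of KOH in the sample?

n(HCl) = 0.01333 × 0.5115 = 6.818 × 10^-3 mol
Let x = n(KOH), y = n(KCl).
Titrant: 1x = 6.818 × 10^-3;  mass: 56.11x + 74.55y = 1.045
Solving, x = 6.818 × 10^-3 mol, y = 8.886 × 10^-3 mol
mass of KOH = 6.818 × 10^-3 × 56.11 = 0.3826 g
% KOH = 0.3826 / 1.045 × 100 = 36.61 %

36.61 %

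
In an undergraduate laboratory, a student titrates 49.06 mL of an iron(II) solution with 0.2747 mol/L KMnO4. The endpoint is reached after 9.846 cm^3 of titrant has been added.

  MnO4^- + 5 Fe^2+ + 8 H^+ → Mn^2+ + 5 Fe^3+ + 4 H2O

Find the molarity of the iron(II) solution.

n(KMnO4) = 0.009846 L × 0.2747 mol/L = 2.705 × 10^-3 mol
From the 5:1 mole ratio, n(Fe2+) = 5/1 × 2.705 × 10^-3 = 0.01352 mol
[Fe2+] = 0.01352 mol / 0.04906 L = 0.2757 mol/L

0.2757 mol/L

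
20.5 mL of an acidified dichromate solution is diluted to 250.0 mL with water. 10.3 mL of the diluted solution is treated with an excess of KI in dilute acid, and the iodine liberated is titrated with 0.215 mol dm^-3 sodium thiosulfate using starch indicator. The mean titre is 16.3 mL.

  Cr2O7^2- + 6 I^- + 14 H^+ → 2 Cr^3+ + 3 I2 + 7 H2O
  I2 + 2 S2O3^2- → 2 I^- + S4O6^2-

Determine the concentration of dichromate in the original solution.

n(S2O3^2-) = 0.0163 × 0.215 = 3.50 × 10^-3 mol
n(I2) = n(S2O3^2-)/2 = 1.75 × 10^-3 mol
From the 1:3 ratio, n(Cr2O7^2-) in the aliquot = 1/3 × 1.75 × 10^-3 = 5.84 × 10^-4 mol
[Cr2O7^2-]_dilute = 5.84 × 10^-4 / 0.0103 = 0.0567 mol/L
[Cr2O7^2-]_original = 0.0567 × 250.0/20.5 = 0.692 mol/L

0.692 mol/L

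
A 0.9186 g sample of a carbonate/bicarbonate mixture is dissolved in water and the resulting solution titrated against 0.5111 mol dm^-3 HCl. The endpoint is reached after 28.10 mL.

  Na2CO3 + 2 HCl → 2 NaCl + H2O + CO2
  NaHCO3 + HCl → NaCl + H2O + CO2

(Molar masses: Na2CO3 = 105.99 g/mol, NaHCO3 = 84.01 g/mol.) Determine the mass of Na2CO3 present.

n(HCl) = 0.02810 × 0.5111 = 0.01436 mol
Let x = n(Na2CO3), y = n(NaHCO3).
Titrant: 2x + 1y = 0.01436;  mass: 105.99x + 84.01y = 0.9186
Solving, x = 4.642 × 10^-3 mol, y = 5.078 × 10^-3 mol
mass of Na2CO3 = 4.642 × 10^-3 × 105.99 = 0.4920 g

0.4920 g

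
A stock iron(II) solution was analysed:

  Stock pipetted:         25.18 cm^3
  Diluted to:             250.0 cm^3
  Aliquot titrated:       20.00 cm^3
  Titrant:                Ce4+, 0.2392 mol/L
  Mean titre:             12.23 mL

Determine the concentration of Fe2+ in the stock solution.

Ce^4+ + Fe^2+ → Ce^3+ + Fe^3+
n(Ce4+) = 0.01223 × 0.2392 = 2.925 × 10^-3 mol
n(Fe2+) in the aliquot = 2.925 × 10^-3 mol (1:1 ratio)
[Fe2+]_dilute = 2.925 × 10^-3 / 0.02000 = 0.1463 mol/L
Dilution factor = 250.0 / 25.18 = 9.929
[Fe2+]_stock = 0.1463 × 9.929 = 1.452 mol/L

1.452 mol/L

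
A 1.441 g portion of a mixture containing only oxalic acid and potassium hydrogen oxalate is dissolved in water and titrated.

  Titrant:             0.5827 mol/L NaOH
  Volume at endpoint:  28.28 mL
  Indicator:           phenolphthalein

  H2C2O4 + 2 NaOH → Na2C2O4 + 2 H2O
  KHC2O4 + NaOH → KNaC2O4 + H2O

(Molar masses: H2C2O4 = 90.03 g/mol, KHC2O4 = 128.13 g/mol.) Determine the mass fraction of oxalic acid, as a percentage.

n(NaOH) = 0.02828 × 0.5827 = 0.01648 mol
Let x = n(H2C2O4), y = n(KHC2O4).
Titrant: 2x + 1y = 0.01648;  mass: 90.03x + 128.13y = 1.441
Solving, x = 4.033 × 10^-3 mol, y = 8.413 × 10^-3 mol
mass of H2C2O4 = 4.033 × 10^-3 × 90.03 = 0.3631 g
% H2C2O4 = 0.3631 / 1.441 × 100 = 25.20 %

25.20 %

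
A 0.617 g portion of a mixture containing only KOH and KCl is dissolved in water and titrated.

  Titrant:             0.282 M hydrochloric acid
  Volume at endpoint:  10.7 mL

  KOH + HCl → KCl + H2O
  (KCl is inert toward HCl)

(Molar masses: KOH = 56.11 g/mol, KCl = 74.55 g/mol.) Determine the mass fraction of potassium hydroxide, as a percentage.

27.4 %

n(HCl) = 0.0107 × 0.282 = 3.02 × 10^-3 mol
Let x = n(KOH), y = n(KCl).
Titrant: 1x = 3.02 × 10^-3;  mass: 56.11x + 74.55y = 0.617
Solving, x = 3.02 × 10^-3 mol, y = 6.01 × 10^-3 mol
mass of KOH = 3.02 × 10^-3 × 56.11 = 0.169 g
% KOH = 0.169 / 0.617 × 100 = 27.4 %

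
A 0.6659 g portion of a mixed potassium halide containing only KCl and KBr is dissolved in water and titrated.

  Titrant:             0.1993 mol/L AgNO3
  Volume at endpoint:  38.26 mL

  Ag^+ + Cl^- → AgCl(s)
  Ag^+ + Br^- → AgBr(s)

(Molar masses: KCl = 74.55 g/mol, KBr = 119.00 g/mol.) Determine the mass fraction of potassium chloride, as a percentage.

60.83 %

n(AgNO3) = 0.03826 × 0.1993 = 7.625 × 10^-3 mol
Let x = n(KCl), y = n(KBr).
Titrant: 1x + 1y = 7.625 × 10^-3;  mass: 74.55x + 119.00y = 0.6659
Solving, x = 5.433 × 10^-3 mol, y = 2.192 × 10^-3 mol
mass of KCl = 5.433 × 10^-3 × 74.55 = 0.4050 g
% KCl = 0.4050 / 0.6659 × 100 = 60.83 %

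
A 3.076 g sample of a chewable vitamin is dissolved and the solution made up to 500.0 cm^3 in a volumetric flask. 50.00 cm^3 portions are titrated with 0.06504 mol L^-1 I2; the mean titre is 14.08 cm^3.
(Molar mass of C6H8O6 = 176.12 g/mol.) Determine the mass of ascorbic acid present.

1.613 g

C6H8O6 + I2 → C6H6O6 + 2 HI
n(I2) per titration = 0.01408 × 0.06504 = 9.158 × 10^-4 mol
n(C6H8O6) in each aliquot = 9.158 × 10^-4 mol (1:1 ratio)
n(C6H8O6) in the whole flask = 9.158 × 10^-4 × 500.0/50.00 = 9.158 × 10^-3 mol
mass of C6H8O6 = 9.158 × 10^-3 × 176.12 = 1.613 g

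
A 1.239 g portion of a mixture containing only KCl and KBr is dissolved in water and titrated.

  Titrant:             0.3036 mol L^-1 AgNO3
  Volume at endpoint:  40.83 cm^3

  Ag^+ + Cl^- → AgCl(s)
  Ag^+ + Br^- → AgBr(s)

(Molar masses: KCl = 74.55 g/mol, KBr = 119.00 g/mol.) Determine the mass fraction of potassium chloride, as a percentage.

31.96 %

n(AgNO3) = 0.04083 × 0.3036 = 0.01240 mol
Let x = n(KCl), y = n(KBr).
Titrant: 1x + 1y = 0.01240;  mass: 74.55x + 119.00y = 1.239
Solving, x = 5.312 × 10^-3 mol, y = 7.084 × 10^-3 mol
mass of KCl = 5.312 × 10^-3 × 74.55 = 0.3960 g
% KCl = 0.3960 / 1.239 × 100 = 31.96 %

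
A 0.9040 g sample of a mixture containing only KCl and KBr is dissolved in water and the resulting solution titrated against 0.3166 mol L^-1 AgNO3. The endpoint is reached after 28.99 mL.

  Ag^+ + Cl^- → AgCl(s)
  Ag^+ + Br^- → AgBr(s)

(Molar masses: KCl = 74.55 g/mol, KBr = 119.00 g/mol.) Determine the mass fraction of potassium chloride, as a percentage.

n(AgNO3) = 0.02899 × 0.3166 = 9.178 × 10^-3 mol
Let x = n(KCl), y = n(KBr).
Titrant: 1x + 1y = 9.178 × 10^-3;  mass: 74.55x + 119.00y = 0.9040
Solving, x = 4.234 × 10^-3 mol, y = 4.944 × 10^-3 mol
mass of KCl = 4.234 × 10^-3 × 74.55 = 0.3157 g
% KCl = 0.3157 / 0.9040 × 100 = 34.92 %

34.92 %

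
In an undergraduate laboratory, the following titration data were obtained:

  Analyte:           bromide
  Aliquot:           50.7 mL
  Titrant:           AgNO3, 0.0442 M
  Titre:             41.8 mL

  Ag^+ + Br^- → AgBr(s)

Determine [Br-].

0.0364 M

n(AgNO3) = 0.0418 L × 0.0442 mol/L = 1.85 × 10^-3 mol
n(Br-) = 1.85 × 10^-3 mol (1:1 mole ratio)
[Br-] = 1.85 × 10^-3 mol / 0.0507 L = 0.0364 mol/L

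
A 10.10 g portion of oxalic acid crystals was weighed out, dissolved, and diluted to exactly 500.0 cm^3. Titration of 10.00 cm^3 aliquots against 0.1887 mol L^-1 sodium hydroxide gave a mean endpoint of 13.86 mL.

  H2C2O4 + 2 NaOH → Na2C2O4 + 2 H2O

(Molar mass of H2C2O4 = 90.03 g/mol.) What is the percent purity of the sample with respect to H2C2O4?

58.28 %

n(NaOH) per titration = 0.01386 × 0.1887 = 2.615 × 10^-3 mol
From the 1:2 ratio, n(H2C2O4) in each aliquot = 1/2 × 2.615 × 10^-3 = 1.308 × 10^-3 mol
n(H2C2O4) in the whole flask = 1.308 × 10^-3 × 500.0/10.00 = 0.06538 mol
mass of H2C2O4 = 0.06538 × 90.03 = 5.887 g
% H2C2O4 = 5.887 / 10.10 × 100 = 58.28 %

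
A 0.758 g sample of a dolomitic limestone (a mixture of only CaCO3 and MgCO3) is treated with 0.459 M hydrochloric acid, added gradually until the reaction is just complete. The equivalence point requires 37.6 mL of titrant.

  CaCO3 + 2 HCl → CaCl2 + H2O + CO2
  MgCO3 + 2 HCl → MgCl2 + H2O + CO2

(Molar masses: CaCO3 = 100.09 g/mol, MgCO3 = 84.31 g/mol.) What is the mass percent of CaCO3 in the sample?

n(HCl) = 0.0376 × 0.459 = 0.0173 mol
Let x = n(CaCO3), y = n(MgCO3).
Titrant: 2x + 2y = 0.0173;  mass: 100.09x + 84.31y = 0.758
Solving, x = 1.93 × 10^-3 mol, y = 6.70 × 10^-3 mol
mass of CaCO3 = 1.93 × 10^-3 × 100.09 = 0.193 g
% CaCO3 = 0.193 / 0.758 × 100 = 25.5 %

25.5 %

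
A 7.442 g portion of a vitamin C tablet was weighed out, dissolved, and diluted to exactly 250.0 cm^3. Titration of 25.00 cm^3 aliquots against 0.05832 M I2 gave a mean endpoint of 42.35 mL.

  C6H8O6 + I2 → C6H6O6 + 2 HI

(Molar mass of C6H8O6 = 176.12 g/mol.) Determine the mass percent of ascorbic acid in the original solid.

58.45 %

n(I2) per titration = 0.04235 × 0.05832 = 2.470 × 10^-3 mol
n(C6H8O6) in each aliquot = 2.470 × 10^-3 mol (1:1 ratio)
n(C6H8O6) in the whole flask = 2.470 × 10^-3 × 250.0/25.00 = 0.02470 mol
mass of C6H8O6 = 0.02470 × 176.12 = 4.350 g
% C6H8O6 = 4.350 / 7.442 × 100 = 58.45 %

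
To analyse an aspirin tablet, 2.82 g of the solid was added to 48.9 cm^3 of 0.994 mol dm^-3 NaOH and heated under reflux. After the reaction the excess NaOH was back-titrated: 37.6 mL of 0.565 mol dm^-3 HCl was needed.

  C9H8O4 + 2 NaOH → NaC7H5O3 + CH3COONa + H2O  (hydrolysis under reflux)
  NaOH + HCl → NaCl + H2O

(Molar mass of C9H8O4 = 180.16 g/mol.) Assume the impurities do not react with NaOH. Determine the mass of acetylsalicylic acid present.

n(NaOH) added = 0.0489 × 0.994 = 0.0486 mol
n(HCl) used in back-titration = 0.0376 × 0.565 = 0.0212 mol
n(NaOH) left over = 0.0212 mol (1:1 ratio)
n(NaOH) consumed by analyte = 0.0486 − 0.0212 = 0.0274 mol
From the 1:2 ratio, n(C9H8O4) = 1/2 × 0.0274 = 0.0137 mol
mass of C9H8O4 = 0.0137 × 180.16 = 2.46 g

2.46 g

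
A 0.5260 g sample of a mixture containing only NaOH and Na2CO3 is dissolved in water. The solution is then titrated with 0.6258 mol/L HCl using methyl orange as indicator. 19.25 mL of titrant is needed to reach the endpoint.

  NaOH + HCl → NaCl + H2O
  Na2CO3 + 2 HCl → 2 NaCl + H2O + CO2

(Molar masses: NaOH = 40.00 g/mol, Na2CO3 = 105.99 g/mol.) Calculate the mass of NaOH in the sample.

0.3460 g

n(HCl) = 0.01925 × 0.6258 = 0.01205 mol
Let x = n(NaOH), y = n(Na2CO3).
Titrant: 1x + 2y = 0.01205;  mass: 40.00x + 105.99y = 0.5260
Solving, x = 8.650 × 10^-3 mol, y = 1.698 × 10^-3 mol
mass of NaOH = 8.650 × 10^-3 × 40.00 = 0.3460 g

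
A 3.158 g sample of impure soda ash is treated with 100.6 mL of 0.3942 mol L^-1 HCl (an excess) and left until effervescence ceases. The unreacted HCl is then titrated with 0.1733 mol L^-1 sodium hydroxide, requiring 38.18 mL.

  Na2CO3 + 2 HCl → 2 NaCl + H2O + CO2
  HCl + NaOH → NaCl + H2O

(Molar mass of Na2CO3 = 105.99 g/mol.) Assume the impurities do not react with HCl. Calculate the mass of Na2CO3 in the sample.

1.751 g

n(HCl) added = 0.1006 × 0.3942 = 0.03966 mol
n(NaOH) used in back-titration = 0.03818 × 0.1733 = 6.617 × 10^-3 mol
n(HCl) left over = 6.617 × 10^-3 mol (1:1 ratio)
n(HCl) consumed by analyte = 0.03966 − 6.617 × 10^-3 = 0.03304 mol
From the 1:2 ratio, n(Na2CO3) = 1/2 × 0.03304 = 0.01652 mol
mass of Na2CO3 = 0.01652 × 105.99 = 1.751 g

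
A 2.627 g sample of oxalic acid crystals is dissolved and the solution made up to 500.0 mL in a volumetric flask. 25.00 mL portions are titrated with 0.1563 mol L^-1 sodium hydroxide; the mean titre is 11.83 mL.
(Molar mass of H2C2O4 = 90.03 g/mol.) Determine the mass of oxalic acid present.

H2C2O4 + 2 NaOH → Na2C2O4 + 2 H2O
n(NaOH) per titration = 0.01183 × 0.1563 = 1.849 × 10^-3 mol
From the 1:2 ratio, n(H2C2O4) in each aliquot = 1/2 × 1.849 × 10^-3 = 9.245 × 10^-4 mol
n(H2C2O4) in the whole flask = 9.245 × 10^-4 × 500.0/25.00 = 0.01849 mol
mass of H2C2O4 = 0.01849 × 90.03 = 1.665 g

1.665 g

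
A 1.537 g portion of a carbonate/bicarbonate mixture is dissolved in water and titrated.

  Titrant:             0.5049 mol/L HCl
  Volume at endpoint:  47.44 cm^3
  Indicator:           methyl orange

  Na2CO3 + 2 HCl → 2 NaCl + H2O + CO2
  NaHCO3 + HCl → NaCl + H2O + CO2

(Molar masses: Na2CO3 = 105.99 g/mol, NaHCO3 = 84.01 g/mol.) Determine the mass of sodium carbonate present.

n(HCl) = 0.04744 × 0.5049 = 0.02395 mol
Let x = n(Na2CO3), y = n(NaHCO3).
Titrant: 2x + 1y = 0.02395;  mass: 105.99x + 84.01y = 1.537
Solving, x = 7.662 × 10^-3 mol, y = 8.629 × 10^-3 mol
mass of Na2CO3 = 7.662 × 10^-3 × 105.99 = 0.8120 g

0.8120 g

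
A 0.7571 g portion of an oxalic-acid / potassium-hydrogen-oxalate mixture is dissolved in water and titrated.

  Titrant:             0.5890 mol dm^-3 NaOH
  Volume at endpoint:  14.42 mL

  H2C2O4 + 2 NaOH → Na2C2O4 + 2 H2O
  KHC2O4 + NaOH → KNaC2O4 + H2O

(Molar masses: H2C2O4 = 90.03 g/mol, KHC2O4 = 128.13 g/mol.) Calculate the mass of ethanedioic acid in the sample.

0.1794 g

n(NaOH) = 0.01442 × 0.5890 = 8.493 × 10^-3 mol
Let x = n(H2C2O4), y = n(KHC2O4).
Titrant: 2x + 1y = 8.493 × 10^-3;  mass: 90.03x + 128.13y = 0.7571
Solving, x = 1.992 × 10^-3 mol, y = 4.509 × 10^-3 mol
mass of H2C2O4 = 1.992 × 10^-3 × 90.03 = 0.1794 g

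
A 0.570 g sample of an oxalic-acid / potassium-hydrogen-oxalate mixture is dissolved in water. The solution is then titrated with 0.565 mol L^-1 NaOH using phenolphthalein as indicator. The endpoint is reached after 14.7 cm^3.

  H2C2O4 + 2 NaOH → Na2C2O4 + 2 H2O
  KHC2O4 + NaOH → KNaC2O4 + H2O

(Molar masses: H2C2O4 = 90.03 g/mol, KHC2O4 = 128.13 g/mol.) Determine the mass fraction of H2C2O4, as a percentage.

n(NaOH) = 0.0147 × 0.565 = 8.31 × 10^-3 mol
Let x = n(H2C2O4), y = n(KHC2O4).
Titrant: 2x + 1y = 8.31 × 10^-3;  mass: 90.03x + 128.13y = 0.570
Solving, x = 2.97 × 10^-3 mol, y = 2.36 × 10^-3 mol
mass of H2C2O4 = 2.97 × 10^-3 × 90.03 = 0.268 g
% H2C2O4 = 0.268 / 0.570 × 100 = 47.0 %

47.0 %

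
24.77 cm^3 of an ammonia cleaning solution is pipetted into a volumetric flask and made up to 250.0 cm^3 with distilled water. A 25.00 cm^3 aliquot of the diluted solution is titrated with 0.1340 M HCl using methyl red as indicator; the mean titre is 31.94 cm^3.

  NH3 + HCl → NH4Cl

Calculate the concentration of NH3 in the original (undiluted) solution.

n(HCl) = 0.03194 × 0.1340 = 4.280 × 10^-3 mol
n(NH3) in the aliquot = 4.280 × 10^-3 mol (1:1 ratio)
[NH3]_dilute = 4.280 × 10^-3 / 0.02500 = 0.1712 mol/L
Dilution factor = 250.0 / 24.77 = 10.09
[NH3]_stock = 0.1712 × 10.09 = 1.728 mol/L

1.728 M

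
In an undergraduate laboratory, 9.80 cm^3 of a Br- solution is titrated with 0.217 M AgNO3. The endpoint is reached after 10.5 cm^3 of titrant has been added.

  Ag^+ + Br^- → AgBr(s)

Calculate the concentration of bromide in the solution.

n(AgNO3) = 0.0105 L × 0.217 mol/L = 2.28 × 10^-3 mol
n(Br-) = 2.28 × 10^-3 mol (1:1 mole ratio)
[Br-] = 2.28 × 10^-3 mol / 0.00980 L = 0.232 mol/L

0.232 M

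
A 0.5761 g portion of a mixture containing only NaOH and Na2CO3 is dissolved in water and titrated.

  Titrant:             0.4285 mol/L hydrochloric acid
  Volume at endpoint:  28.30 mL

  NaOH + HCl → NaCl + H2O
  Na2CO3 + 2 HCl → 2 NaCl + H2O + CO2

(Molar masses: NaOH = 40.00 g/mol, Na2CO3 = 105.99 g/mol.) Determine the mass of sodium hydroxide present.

0.2048 g

n(HCl) = 0.02830 × 0.4285 = 0.01213 mol
Let x = n(NaOH), y = n(Na2CO3).
Titrant: 1x + 2y = 0.01213;  mass: 40.00x + 105.99y = 0.5761
Solving, x = 5.121 × 10^-3 mol, y = 3.503 × 10^-3 mol
mass of NaOH = 5.121 × 10^-3 × 40.00 = 0.2048 g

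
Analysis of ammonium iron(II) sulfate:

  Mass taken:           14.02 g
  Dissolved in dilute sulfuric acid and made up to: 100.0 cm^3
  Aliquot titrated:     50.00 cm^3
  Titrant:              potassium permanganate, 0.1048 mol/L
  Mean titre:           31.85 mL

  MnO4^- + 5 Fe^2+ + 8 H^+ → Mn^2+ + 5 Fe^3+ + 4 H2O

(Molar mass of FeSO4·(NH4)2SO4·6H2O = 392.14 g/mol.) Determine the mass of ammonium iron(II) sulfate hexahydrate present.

n(KMnO4) per titration = 0.03185 × 0.1048 = 3.338 × 10^-3 mol
From the 5:1 ratio, n(FeSO4·(NH4)2SO4·6H2O) in each aliquot = 5/1 × 3.338 × 10^-3 = 0.01669 mol
n(FeSO4·(NH4)2SO4·6H2O) in the whole flask = 0.01669 × 100.0/50.00 = 0.03338 mol
mass of FeSO4·(NH4)2SO4·6H2O = 0.03338 × 392.14 = 13.09 g

13.09 g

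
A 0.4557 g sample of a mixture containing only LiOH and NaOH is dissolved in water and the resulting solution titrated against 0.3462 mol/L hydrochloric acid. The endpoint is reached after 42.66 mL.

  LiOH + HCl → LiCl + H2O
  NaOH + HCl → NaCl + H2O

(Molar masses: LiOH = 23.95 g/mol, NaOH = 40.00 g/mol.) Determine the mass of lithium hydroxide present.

n(HCl) = 0.04266 × 0.3462 = 0.01477 mol
Let x = n(LiOH), y = n(NaOH).
Titrant: 1x + 1y = 0.01477;  mass: 23.95x + 40.00y = 0.4557
Solving, x = 8.415 × 10^-3 mol, y = 6.354 × 10^-3 mol
mass of LiOH = 8.415 × 10^-3 × 23.95 = 0.2015 g

0.2015 g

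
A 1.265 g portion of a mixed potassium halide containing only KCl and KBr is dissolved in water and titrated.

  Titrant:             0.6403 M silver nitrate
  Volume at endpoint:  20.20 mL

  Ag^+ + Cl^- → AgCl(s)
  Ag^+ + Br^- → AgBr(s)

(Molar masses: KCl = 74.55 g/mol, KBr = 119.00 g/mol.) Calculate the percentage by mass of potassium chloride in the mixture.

n(AgNO3) = 0.02020 × 0.6403 = 0.01293 mol
Let x = n(KCl), y = n(KBr).
Titrant: 1x + 1y = 0.01293;  mass: 74.55x + 119.00y = 1.265
Solving, x = 6.168 × 10^-3 mol, y = 6.766 × 10^-3 mol
mass of KCl = 6.168 × 10^-3 × 74.55 = 0.4598 g
% KCl = 0.4598 / 1.265 × 100 = 36.35 %

36.35 %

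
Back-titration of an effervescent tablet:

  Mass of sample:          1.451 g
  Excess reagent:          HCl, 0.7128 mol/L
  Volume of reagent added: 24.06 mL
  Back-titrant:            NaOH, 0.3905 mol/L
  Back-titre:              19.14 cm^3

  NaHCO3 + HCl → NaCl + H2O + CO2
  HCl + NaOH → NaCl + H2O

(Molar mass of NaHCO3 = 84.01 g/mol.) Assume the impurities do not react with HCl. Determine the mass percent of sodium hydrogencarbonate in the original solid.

n(HCl) added = 0.02406 × 0.7128 = 0.01715 mol
n(NaOH) used in back-titration = 0.01914 × 0.3905 = 7.474 × 10^-3 mol
n(HCl) left over = 7.474 × 10^-3 mol (1:1 ratio)
n(HCl) consumed by analyte = 0.01715 − 7.474 × 10^-3 = 9.676 × 10^-3 mol
n(NaHCO3) = 9.676 × 10^-3 mol (1:1 ratio)
mass of NaHCO3 = 9.676 × 10^-3 × 84.01 = 0.8129 g
% NaHCO3 = 0.8129 / 1.451 × 100 = 56.02 %

56.02 %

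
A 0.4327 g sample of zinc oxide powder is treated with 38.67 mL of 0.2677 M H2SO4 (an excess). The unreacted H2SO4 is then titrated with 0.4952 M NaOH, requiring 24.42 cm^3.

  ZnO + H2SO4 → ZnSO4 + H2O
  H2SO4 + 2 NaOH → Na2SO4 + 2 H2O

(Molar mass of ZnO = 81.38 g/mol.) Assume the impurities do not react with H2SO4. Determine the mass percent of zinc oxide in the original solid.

n(H2SO4) added = 0.03867 × 0.2677 = 0.01035 mol
n(NaOH) used in back-titration = 0.02442 × 0.4952 = 0.01209 mol
From the 1:2 ratio, n(H2SO4) left over = 1/2 × 0.01209 = 6.046 × 10^-3 mol
n(H2SO4) consumed by analyte = 0.01035 − 6.046 × 10^-3 = 4.306 × 10^-3 mol
n(ZnO) = 4.306 × 10^-3 mol (1:1 ratio)
mass of ZnO = 4.306 × 10^-3 × 81.38 = 0.3504 g
% ZnO = 0.3504 / 0.4327 × 100 = 80.98 %

80.98 %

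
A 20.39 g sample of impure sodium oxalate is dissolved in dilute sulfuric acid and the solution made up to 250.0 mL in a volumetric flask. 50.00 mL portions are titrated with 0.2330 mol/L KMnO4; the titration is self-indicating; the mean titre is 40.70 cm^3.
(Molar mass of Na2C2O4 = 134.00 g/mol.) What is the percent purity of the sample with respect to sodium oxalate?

77.90 %

2 MnO4^- + 5 C2O4^2- + 16 H^+ → 2 Mn^2+ + 10 CO2 + 8 H2O
n(KMnO4) per titration = 0.04070 × 0.2330 = 9.483 × 10^-3 mol
From the 5:2 ratio, n(Na2C2O4) in each aliquot = 5/2 × 9.483 × 10^-3 = 0.02371 mol
n(Na2C2O4) in the whole flask = 0.02371 × 250.0/50.00 = 0.1185 mol
mass of Na2C2O4 = 0.1185 × 134.00 = 15.88 g
% Na2C2O4 = 15.88 / 20.39 × 100 = 77.90 %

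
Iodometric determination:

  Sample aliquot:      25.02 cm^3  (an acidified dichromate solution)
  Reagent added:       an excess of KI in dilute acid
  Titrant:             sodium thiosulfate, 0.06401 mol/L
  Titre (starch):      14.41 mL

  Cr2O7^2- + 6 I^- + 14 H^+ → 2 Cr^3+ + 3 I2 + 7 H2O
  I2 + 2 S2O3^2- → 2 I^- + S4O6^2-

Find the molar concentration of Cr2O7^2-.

0.006144 mol/L

n(S2O3^2-) = 0.01441 × 0.06401 = 9.224 × 10^-4 mol
n(I2) = n(S2O3^2-)/2 = 4.612 × 10^-4 mol
From the 1:3 ratio, n(Cr2O7^2-) in the aliquot = 1/3 × 4.612 × 10^-4 = 1.537 × 10^-4 mol
[Cr2O7^2-] = 1.537 × 10^-4 / 0.02502 = 0.006144 mol/L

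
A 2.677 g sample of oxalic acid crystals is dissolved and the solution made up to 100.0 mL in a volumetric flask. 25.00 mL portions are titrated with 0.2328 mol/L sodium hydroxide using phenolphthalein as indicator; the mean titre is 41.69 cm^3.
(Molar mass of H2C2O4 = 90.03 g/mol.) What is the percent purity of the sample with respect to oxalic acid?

65.28 %

H2C2O4 + 2 NaOH → Na2C2O4 + 2 H2O
n(NaOH) per titration = 0.04169 × 0.2328 = 9.705 × 10^-3 mol
From the 1:2 ratio, n(H2C2O4) in each aliquot = 1/2 × 9.705 × 10^-3 = 4.853 × 10^-3 mol
n(H2C2O4) in the whole flask = 4.853 × 10^-3 × 100.0/25.00 = 0.01941 mol
mass of H2C2O4 = 0.01941 × 90.03 = 1.748 g
% H2C2O4 = 1.748 / 2.677 × 100 = 65.28 %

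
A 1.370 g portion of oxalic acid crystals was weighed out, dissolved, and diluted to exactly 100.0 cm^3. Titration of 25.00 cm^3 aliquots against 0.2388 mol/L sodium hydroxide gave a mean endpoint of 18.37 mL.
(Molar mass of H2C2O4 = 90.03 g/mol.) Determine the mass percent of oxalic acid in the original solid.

H2C2O4 + 2 NaOH → Na2C2O4 + 2 H2O
n(NaOH) per titration = 0.01837 × 0.2388 = 4.387 × 10^-3 mol
From the 1:2 ratio, n(H2C2O4) in each aliquot = 1/2 × 4.387 × 10^-3 = 2.193 × 10^-3 mol
n(H2C2O4) in the whole flask = 2.193 × 10^-3 × 100.0/25.00 = 8.774 × 10^-3 mol
mass of H2C2O4 = 8.774 × 10^-3 × 90.03 = 0.7899 g
% H2C2O4 = 0.7899 / 1.370 × 100 = 57.66 %

57.66 %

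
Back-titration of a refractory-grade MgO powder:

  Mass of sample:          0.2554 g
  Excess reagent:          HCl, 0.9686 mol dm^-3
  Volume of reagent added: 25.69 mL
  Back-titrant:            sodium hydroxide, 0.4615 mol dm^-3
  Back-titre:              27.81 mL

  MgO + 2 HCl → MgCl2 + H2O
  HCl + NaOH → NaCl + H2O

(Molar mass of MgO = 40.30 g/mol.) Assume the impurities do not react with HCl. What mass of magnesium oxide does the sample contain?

n(HCl) added = 0.02569 × 0.9686 = 0.02488 mol
n(NaOH) used in back-titration = 0.02781 × 0.4615 = 0.01283 mol
n(HCl) left over = 0.01283 mol (1:1 ratio)
n(HCl) consumed by analyte = 0.02488 − 0.01283 = 0.01205 mol
From the 1:2 ratio, n(MgO) = 1/2 × 0.01205 = 6.025 × 10^-3 mol
mass of MgO = 6.025 × 10^-3 × 40.30 = 0.2428 g

0.2428 g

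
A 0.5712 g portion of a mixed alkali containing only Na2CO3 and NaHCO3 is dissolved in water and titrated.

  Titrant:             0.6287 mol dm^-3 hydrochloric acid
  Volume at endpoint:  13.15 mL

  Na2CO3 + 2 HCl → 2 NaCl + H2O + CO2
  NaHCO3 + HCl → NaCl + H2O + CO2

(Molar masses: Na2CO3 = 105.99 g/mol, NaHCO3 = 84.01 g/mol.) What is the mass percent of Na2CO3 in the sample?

n(HCl) = 0.01315 × 0.6287 = 8.267 × 10^-3 mol
Let x = n(Na2CO3), y = n(NaHCO3).
Titrant: 2x + 1y = 8.267 × 10^-3;  mass: 105.99x + 84.01y = 0.5712
Solving, x = 1.988 × 10^-3 mol, y = 4.290 × 10^-3 mol
mass of Na2CO3 = 1.988 × 10^-3 × 105.99 = 0.2108 g
% Na2CO3 = 0.2108 / 0.5712 × 100 = 36.90 %

36.90 %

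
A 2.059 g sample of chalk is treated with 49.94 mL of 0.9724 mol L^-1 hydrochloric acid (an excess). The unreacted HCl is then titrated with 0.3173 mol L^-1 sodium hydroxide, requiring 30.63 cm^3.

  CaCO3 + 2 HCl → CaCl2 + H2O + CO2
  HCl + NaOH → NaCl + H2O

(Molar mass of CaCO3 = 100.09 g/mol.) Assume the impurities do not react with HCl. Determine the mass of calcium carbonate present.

1.944 g

n(HCl) added = 0.04994 × 0.9724 = 0.04856 mol
n(NaOH) used in back-titration = 0.03063 × 0.3173 = 9.719 × 10^-3 mol
n(HCl) left over = 9.719 × 10^-3 mol (1:1 ratio)
n(HCl) consumed by analyte = 0.04856 − 9.719 × 10^-3 = 0.03884 mol
From the 1:2 ratio, n(CaCO3) = 1/2 × 0.03884 = 0.01942 mol
mass of CaCO3 = 0.01942 × 100.09 = 1.944 g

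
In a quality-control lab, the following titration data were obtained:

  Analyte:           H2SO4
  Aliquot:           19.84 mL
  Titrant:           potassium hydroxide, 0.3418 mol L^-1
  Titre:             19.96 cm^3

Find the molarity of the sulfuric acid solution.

H2SO4 + 2 KOH → K2SO4 + 2 H2O
n(KOH) = 0.01996 L × 0.3418 mol/L = 6.822 × 10^-3 mol
From the 1:2 mole ratio, n(H2SO4) = 1/2 × 6.822 × 10^-3 = 3.411 × 10^-3 mol
[H2SO4] = 3.411 × 10^-3 mol / 0.01984 L = 0.1719 mol/L

0.1719 mol/L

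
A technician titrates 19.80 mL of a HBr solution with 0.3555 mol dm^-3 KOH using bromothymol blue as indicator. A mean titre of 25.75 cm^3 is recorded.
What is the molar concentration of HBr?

HBr + KOH → KBr + H2O
n(KOH) = 0.02575 L × 0.3555 mol/L = 9.154 × 10^-3 mol
n(HBr) = 9.154 × 10^-3 mol (1:1 mole ratio)
[HBr] = 9.154 × 10^-3 mol / 0.01980 L = 0.4623 mol/L

0.4623 mol/L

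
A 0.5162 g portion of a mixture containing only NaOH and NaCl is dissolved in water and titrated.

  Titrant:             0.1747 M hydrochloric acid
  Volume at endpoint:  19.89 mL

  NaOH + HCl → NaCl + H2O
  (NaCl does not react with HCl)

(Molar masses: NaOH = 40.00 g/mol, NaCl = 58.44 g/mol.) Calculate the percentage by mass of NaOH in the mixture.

26.93 %

n(HCl) = 0.01989 × 0.1747 = 3.475 × 10^-3 mol
Let x = n(NaOH), y = n(NaCl).
Titrant: 1x = 3.475 × 10^-3;  mass: 40.00x + 58.44y = 0.5162
Solving, x = 3.475 × 10^-3 mol, y = 6.455 × 10^-3 mol
mass of NaOH = 3.475 × 10^-3 × 40.00 = 0.1390 g
% NaOH = 0.1390 / 0.5162 × 100 = 26.93 %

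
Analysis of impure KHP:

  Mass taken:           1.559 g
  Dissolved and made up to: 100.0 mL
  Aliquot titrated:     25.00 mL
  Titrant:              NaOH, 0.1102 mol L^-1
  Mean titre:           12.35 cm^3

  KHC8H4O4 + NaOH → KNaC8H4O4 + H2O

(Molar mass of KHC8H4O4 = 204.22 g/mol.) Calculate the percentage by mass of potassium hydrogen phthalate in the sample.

71.31 %

n(NaOH) per titration = 0.01235 × 0.1102 = 1.361 × 10^-3 mol
n(KHC8H4O4) in each aliquot = 1.361 × 10^-3 mol (1:1 ratio)
n(KHC8H4O4) in the whole flask = 1.361 × 10^-3 × 100.0/25.00 = 5.444 × 10^-3 mol
mass of KHC8H4O4 = 5.444 × 10^-3 × 204.22 = 1.112 g
% KHC8H4O4 = 1.112 / 1.559 × 100 = 71.31 %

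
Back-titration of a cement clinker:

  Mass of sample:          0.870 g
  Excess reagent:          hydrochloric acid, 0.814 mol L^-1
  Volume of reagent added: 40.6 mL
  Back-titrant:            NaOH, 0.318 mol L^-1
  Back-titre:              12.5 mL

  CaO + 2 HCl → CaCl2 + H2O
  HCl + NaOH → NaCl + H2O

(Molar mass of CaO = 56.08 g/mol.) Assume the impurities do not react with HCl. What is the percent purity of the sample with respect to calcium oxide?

93.7 %

n(HCl) added = 0.0406 × 0.814 = 0.0330 mol
n(NaOH) used in back-titration = 0.0125 × 0.318 = 3.98 × 10^-3 mol
n(HCl) left over = 3.98 × 10^-3 mol (1:1 ratio)
n(HCl) consumed by analyte = 0.0330 − 3.98 × 10^-3 = 0.0291 mol
From the 1:2 ratio, n(CaO) = 1/2 × 0.0291 = 0.0145 mol
mass of CaO = 0.0145 × 56.08 = 0.815 g
% CaO = 0.815 / 0.870 × 100 = 93.7 %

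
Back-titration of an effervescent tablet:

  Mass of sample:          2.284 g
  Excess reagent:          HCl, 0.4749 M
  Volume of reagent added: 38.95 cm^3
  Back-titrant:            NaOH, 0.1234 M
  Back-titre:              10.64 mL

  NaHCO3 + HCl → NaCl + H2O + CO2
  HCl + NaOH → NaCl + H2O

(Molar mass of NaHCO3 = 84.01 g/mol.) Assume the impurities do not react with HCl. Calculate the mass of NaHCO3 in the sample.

n(HCl) added = 0.03895 × 0.4749 = 0.01850 mol
n(NaOH) used in back-titration = 0.01064 × 0.1234 = 1.313 × 10^-3 mol
n(HCl) left over = 1.313 × 10^-3 mol (1:1 ratio)
n(HCl) consumed by analyte = 0.01850 − 1.313 × 10^-3 = 0.01718 mol
n(NaHCO3) = 0.01718 mol (1:1 ratio)
mass of NaHCO3 = 0.01718 × 84.01 = 1.444 g

1.444 g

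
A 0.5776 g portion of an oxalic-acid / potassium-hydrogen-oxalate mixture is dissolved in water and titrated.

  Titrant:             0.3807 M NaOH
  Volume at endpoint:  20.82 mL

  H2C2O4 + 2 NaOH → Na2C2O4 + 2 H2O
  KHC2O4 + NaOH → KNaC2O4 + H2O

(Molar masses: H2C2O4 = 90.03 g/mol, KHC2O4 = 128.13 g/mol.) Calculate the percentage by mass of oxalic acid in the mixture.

41.07 %

n(NaOH) = 0.02082 × 0.3807 = 7.926 × 10^-3 mol
Let x = n(H2C2O4), y = n(KHC2O4).
Titrant: 2x + 1y = 7.926 × 10^-3;  mass: 90.03x + 128.13y = 0.5776
Solving, x = 2.635 × 10^-3 mol, y = 2.657 × 10^-3 mol
mass of H2C2O4 = 2.635 × 10^-3 × 90.03 = 0.2372 g
% H2C2O4 = 0.2372 / 0.5776 × 100 = 41.07 %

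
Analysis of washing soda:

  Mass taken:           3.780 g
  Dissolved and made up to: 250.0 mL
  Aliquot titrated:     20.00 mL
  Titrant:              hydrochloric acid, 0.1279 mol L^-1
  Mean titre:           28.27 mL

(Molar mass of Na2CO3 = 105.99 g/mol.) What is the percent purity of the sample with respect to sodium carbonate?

Na2CO3 + 2 HCl → 2 NaCl + H2O + CO2
n(HCl) per titration = 0.02827 × 0.1279 = 3.616 × 10^-3 mol
From the 1:2 ratio, n(Na2CO3) in each aliquot = 1/2 × 3.616 × 10^-3 = 1.808 × 10^-3 mol
n(Na2CO3) in the whole flask = 1.808 × 10^-3 × 250.0/20.00 = 0.02260 mol
mass of Na2CO3 = 0.02260 × 105.99 = 2.395 g
% Na2CO3 = 2.395 / 3.780 × 100 = 63.37 %

63.37 %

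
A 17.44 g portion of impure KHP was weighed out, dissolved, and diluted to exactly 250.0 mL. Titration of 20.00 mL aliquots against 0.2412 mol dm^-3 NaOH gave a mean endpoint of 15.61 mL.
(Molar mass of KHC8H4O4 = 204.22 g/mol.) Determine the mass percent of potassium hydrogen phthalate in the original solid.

KHC8H4O4 + NaOH → KNaC8H4O4 + H2O
n(NaOH) per titration = 0.01561 × 0.2412 = 3.765 × 10^-3 mol
n(KHC8H4O4) in each aliquot = 3.765 × 10^-3 mol (1:1 ratio)
n(KHC8H4O4) in the whole flask = 3.765 × 10^-3 × 250.0/20.00 = 0.04706 mol
mass of KHC8H4O4 = 0.04706 × 204.22 = 9.611 g
% KHC8H4O4 = 9.611 / 17.44 × 100 = 55.11 %

55.11 %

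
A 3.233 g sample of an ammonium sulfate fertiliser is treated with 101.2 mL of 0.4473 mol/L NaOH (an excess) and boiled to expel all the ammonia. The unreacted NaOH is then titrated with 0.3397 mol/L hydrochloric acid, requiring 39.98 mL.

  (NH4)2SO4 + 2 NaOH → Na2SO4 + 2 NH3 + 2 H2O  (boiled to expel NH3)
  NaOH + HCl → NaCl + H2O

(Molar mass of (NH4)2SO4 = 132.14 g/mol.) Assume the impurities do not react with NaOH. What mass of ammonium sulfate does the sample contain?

2.093 g

n(NaOH) added = 0.1012 × 0.4473 = 0.04527 mol
n(HCl) used in back-titration = 0.03998 × 0.3397 = 0.01358 mol
n(NaOH) left over = 0.01358 mol (1:1 ratio)
n(NaOH) consumed by analyte = 0.04527 − 0.01358 = 0.03169 mol
From the 1:2 ratio, n((NH4)2SO4) = 1/2 × 0.03169 = 0.01584 mol
mass of (NH4)2SO4 = 0.01584 × 132.14 = 2.093 g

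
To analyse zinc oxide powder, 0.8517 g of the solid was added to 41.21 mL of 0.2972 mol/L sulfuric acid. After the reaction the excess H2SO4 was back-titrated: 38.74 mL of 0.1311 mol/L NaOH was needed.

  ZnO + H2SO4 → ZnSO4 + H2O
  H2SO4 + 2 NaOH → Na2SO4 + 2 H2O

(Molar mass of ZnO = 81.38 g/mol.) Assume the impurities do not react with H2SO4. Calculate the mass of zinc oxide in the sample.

0.7901 g

n(H2SO4) added = 0.04121 × 0.2972 = 0.01225 mol
n(NaOH) used in back-titration = 0.03874 × 0.1311 = 5.079 × 10^-3 mol
From the 1:2 ratio, n(H2SO4) left over = 1/2 × 5.079 × 10^-3 = 2.539 × 10^-3 mol
n(H2SO4) consumed by analyte = 0.01225 − 2.539 × 10^-3 = 9.708 × 10^-3 mol
n(ZnO) = 9.708 × 10^-3 mol (1:1 ratio)
mass of ZnO = 9.708 × 10^-3 × 81.38 = 0.7901 g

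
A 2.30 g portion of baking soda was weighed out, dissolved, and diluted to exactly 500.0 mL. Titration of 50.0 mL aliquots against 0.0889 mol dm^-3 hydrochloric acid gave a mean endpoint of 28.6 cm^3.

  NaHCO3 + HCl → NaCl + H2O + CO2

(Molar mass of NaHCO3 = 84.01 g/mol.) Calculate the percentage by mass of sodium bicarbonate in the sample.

92.9 %

n(HCl) per titration = 0.0286 × 0.0889 = 2.54 × 10^-3 mol
n(NaHCO3) in each aliquot = 2.54 × 10^-3 mol (1:1 ratio)
n(NaHCO3) in the whole flask = 2.54 × 10^-3 × 500.0/50.0 = 0.0254 mol
mass of NaHCO3 = 0.0254 × 84.01 = 2.14 g
% NaHCO3 = 2.14 / 2.30 × 100 = 92.9 %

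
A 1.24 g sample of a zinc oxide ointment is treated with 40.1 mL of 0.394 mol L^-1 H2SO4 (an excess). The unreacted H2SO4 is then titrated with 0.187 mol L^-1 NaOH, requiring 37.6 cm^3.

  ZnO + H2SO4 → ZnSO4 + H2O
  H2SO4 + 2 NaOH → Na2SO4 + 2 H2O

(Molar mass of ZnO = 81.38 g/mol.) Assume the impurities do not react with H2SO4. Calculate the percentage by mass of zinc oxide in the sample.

80.6 %

n(H2SO4) added = 0.0401 × 0.394 = 0.0158 mol
n(NaOH) used in back-titration = 0.0376 × 0.187 = 7.03 × 10^-3 mol
From the 1:2 ratio, n(H2SO4) left over = 1/2 × 7.03 × 10^-3 = 3.52 × 10^-3 mol
n(H2SO4) consumed by analyte = 0.0158 − 3.52 × 10^-3 = 0.0123 mol
n(ZnO) = 0.0123 mol (1:1 ratio)
mass of ZnO = 0.0123 × 81.38 = 1.00 g
% ZnO = 1.00 / 1.24 × 100 = 80.6 %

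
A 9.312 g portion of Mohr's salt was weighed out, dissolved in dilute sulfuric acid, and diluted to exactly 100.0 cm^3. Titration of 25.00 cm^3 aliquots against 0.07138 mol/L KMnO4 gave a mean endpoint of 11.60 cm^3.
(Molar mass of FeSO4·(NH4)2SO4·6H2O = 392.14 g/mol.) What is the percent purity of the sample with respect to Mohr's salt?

69.74 %

MnO4^- + 5 Fe^2+ + 8 H^+ → Mn^2+ + 5 Fe^3+ + 4 H2O
n(KMnO4) per titration = 0.01160 × 0.07138 = 8.280 × 10^-4 mol
From the 5:1 ratio, n(FeSO4·(NH4)2SO4·6H2O) in each aliquot = 5/1 × 8.280 × 10^-4 = 4.140 × 10^-3 mol
n(FeSO4·(NH4)2SO4·6H2O) in the whole flask = 4.140 × 10^-3 × 100.0/25.00 = 0.01656 mol
mass of FeSO4·(NH4)2SO4·6H2O = 0.01656 × 392.14 = 6.494 g
% FeSO4·(NH4)2SO4·6H2O = 6.494 / 9.312 × 100 = 69.74 %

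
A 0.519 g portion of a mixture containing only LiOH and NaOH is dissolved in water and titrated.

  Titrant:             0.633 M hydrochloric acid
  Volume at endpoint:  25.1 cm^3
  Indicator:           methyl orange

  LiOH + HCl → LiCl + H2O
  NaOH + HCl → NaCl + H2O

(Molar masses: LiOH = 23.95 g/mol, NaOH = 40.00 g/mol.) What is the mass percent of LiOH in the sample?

n(HCl) = 0.0251 × 0.633 = 0.0159 mol
Let x = n(LiOH), y = n(NaOH).
Titrant: 1x + 1y = 0.0159;  mass: 23.95x + 40.00y = 0.519
Solving, x = 7.26 × 10^-3 mol, y = 8.63 × 10^-3 mol
mass of LiOH = 7.26 × 10^-3 × 23.95 = 0.174 g
% LiOH = 0.174 / 0.519 × 100 = 33.5 %

33.5 %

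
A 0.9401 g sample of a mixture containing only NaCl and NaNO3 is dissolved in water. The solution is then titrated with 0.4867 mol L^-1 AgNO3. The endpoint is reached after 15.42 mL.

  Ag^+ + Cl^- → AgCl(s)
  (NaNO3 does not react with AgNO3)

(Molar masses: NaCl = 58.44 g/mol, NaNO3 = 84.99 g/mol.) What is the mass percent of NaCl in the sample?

n(AgNO3) = 0.01542 × 0.4867 = 7.505 × 10^-3 mol
Let x = n(NaCl), y = n(NaNO3).
Titrant: 1x = 7.505 × 10^-3;  mass: 58.44x + 84.99y = 0.9401
Solving, x = 7.505 × 10^-3 mol, y = 5.901 × 10^-3 mol
mass of NaCl = 7.505 × 10^-3 × 58.44 = 0.4386 g
% NaCl = 0.4386 / 0.9401 × 100 = 46.65 %

46.65 %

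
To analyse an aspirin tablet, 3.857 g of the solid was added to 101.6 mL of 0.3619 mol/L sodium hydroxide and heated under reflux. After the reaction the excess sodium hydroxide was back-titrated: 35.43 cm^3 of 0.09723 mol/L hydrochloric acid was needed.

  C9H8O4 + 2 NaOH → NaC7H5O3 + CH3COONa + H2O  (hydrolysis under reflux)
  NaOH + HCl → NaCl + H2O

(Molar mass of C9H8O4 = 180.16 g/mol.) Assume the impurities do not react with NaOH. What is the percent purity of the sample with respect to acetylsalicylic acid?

77.83 %

n(NaOH) added = 0.1016 × 0.3619 = 0.03677 mol
n(HCl) used in back-titration = 0.03543 × 0.09723 = 3.445 × 10^-3 mol
n(NaOH) left over = 3.445 × 10^-3 mol (1:1 ratio)
n(NaOH) consumed by analyte = 0.03677 − 3.445 × 10^-3 = 0.03332 mol
From the 1:2 ratio, n(C9H8O4) = 1/2 × 0.03332 = 0.01666 mol
mass of C9H8O4 = 0.01666 × 180.16 = 3.002 g
% C9H8O4 = 3.002 / 3.857 × 100 = 77.83 %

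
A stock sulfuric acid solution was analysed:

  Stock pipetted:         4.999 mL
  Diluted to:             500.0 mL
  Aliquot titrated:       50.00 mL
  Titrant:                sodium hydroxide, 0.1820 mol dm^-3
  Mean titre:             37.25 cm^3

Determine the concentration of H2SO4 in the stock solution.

H2SO4 + 2 NaOH → Na2SO4 + 2 H2O
n(NaOH) = 0.03725 × 0.1820 = 6.779 × 10^-3 mol
From the 1:2 ratio, n(H2SO4) in the aliquot = 1/2 × 6.779 × 10^-3 = 3.390 × 10^-3 mol
[H2SO4]_dilute = 3.390 × 10^-3 / 0.05000 = 0.06779 mol/L
Dilution factor = 500.0 / 4.999 = 100.0
[H2SO4]_stock = 0.06779 × 100.0 = 6.781 mol/L

6.781 mol/L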